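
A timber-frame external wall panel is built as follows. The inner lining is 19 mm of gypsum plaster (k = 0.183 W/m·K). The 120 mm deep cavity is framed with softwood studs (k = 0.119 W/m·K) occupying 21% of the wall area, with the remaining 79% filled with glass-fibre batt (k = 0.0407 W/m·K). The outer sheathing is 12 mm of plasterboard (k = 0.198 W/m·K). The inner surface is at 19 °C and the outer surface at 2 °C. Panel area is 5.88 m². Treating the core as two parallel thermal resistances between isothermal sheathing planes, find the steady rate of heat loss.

Q ≈ 44.1 W

Sheathing layers in series; stud and cavity paths in parallel between them.
R_inner = 0.019/(0.183×5.88) = 0.01766 K/W
R_stud  = 0.12/(0.119×0.21×5.88) = 0.8167 K/W
R_cav   = 0.12/(0.0407×0.79×5.88) = 0.6347 K/W
1/R_core = 1/R_stud + 1/R_cav → R_core = 0.3571 K/W
R_outer = 0.012/(0.198×5.88) = 0.01031 K/W
R_total = 0.3851 K/W
Q = ΔT/R_total = 17/0.3851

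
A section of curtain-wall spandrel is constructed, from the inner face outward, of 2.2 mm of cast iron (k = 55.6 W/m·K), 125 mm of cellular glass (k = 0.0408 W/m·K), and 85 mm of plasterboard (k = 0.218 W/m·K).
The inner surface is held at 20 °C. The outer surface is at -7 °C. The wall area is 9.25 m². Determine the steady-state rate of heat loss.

Q ≈ 72.3 W

Model the wall as resistances in series:
R_cast iron = L/(kA) = 0.0022/(55.6×9.25) = 4.278×10^-6 K/W
R_cellular glass = L/(kA) = 0.125/(0.0408×9.25) = 0.3312 K/W
R_plasterboard = L/(kA) = 0.085/(0.218×9.25) = 0.04215 K/W
R_total = 0.3734 K/W
Q = ΔT / R_total = 27 / 0.3734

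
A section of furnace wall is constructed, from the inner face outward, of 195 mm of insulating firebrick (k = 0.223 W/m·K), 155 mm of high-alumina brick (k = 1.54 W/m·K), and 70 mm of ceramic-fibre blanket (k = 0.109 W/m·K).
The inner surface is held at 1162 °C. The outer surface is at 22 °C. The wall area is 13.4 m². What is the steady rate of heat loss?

Q ≈ 9450 W

Using the resistance-network approach (series):
R_insulating firebrick = L/(kA) = 0.195/(0.223×13.4) = 0.06526 K/W
R_high-alumina brick = L/(kA) = 0.155/(1.54×13.4) = 0.007511 K/W
R_ceramic-fibre blanket = L/(kA) = 0.07/(0.109×13.4) = 0.04793 K/W
R_total = 0.1207 K/W
Q = ΔT / R_total = 1140 / 0.1207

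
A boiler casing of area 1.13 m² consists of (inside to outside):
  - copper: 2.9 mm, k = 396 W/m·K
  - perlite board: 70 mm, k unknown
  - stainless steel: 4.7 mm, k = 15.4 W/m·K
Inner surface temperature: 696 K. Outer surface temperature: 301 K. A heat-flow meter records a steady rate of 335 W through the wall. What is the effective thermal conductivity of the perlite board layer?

k ≈ 0.0525 W/(m·K)

Using the resistance-network approach (series):
R_copper = L/(kA) = 0.0029/(396×1.13) = 6.481×10^-6 K/W
R_stainless steel = L/(kA) = 0.0047/(15.4×1.13) = 2.701×10^-4 K/W
Sum of known resistances R_other = 2.766×10^-4 K/W
Total R = ΔT/Q = 395/335 = 1.179 K/W
R_perlite board = R_total − R_other = 1.179 K/W
k = L/(R·A) = 0.07/(1.179×1.13)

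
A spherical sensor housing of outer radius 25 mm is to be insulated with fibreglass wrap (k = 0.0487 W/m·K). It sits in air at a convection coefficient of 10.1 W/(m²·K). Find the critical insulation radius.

For a sphere r_cr = 2k/h = 2×0.0487/10.1
r_cr = 9.64 mm; since the bare radius (25 mm) is above r_cr, any added insulation will reduce heat loss.

r_cr ≈ 9.64 mm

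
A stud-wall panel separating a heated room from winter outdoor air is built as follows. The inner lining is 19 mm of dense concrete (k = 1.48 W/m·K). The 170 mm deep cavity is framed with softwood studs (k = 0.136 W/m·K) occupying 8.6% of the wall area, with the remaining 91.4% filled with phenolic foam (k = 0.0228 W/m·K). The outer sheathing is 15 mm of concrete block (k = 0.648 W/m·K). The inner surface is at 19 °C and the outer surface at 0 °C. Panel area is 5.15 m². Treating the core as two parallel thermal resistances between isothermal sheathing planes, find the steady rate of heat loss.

Q ≈ 18.6 W

Sheathing layers in series; stud and cavity paths in parallel between them.
R_inner = 0.019/(1.48×5.15) = 0.002493 K/W
R_stud  = 0.17/(0.136×0.086×5.15) = 2.822 K/W
R_cav   = 0.17/(0.0228×0.914×5.15) = 1.584 K/W
1/R_core = 1/R_stud + 1/R_cav → R_core = 1.015 K/W
R_outer = 0.015/(0.648×5.15) = 0.004495 K/W
R_total = 1.022 K/W
Q = ΔT/R_total = 19/1.022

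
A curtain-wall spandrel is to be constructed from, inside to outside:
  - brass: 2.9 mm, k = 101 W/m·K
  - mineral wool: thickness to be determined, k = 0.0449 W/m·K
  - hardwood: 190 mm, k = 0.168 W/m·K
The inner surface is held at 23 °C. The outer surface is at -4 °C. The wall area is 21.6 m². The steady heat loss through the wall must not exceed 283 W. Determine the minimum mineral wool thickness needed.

L ≈ 41.7 mm

Model the wall as resistances in series:
R_brass = L/(kA) = 0.0029/(101×21.6) = 1.329×10^-6 K/W
R_hardwood = L/(kA) = 0.19/(0.168×21.6) = 0.05236 K/W
Sum of the known resistances R_other = 0.05236 K/W
Required total resistance R_tot = ΔT/Q_allow = 27/283 = 0.09541 K/W
R_mineral wool = R_tot − R_other = 0.04305 K/W
L = R·k·A = 0.04305×0.0449×21.6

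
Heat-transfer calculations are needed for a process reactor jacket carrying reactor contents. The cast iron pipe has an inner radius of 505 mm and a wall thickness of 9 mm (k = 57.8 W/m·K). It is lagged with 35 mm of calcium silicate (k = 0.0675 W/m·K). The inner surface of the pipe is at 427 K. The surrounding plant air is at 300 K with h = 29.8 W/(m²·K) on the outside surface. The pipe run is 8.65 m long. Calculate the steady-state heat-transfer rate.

Q ≈ 6650 W

Cylindrical conduction, so R = ln(r₂/r₁)/(2πkL) per layer, in series:
R_cast iron pipe wall = ln(514/505)/(2π×57.8×8.65) = 5.623×10^-6 K/W
R_calcium silicate = ln(549/514)/(2π×0.0675×8.65) = 0.01796 K/W
R_outer film = 1/(h_o·2πr_oL) = 1/(29.8×2π×0.549×8.65) = 0.001125 K/W
R_total = 0.01909 K/W
Q = ΔT/R_total = 127/0.01909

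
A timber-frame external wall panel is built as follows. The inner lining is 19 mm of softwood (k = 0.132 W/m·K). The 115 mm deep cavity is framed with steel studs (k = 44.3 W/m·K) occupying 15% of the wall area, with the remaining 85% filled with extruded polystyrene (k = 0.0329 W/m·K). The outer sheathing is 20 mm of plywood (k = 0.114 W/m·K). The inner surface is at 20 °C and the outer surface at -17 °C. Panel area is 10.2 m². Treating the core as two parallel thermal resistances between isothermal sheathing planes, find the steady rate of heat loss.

Q ≈ 1120 W

Sheathing layers in series; stud and cavity paths in parallel between them.
R_inner = 0.019/(0.132×10.2) = 0.01411 K/W
R_stud  = 0.115/(44.3×0.15×10.2) = 0.001697 K/W
R_cav   = 0.115/(0.0329×0.85×10.2) = 0.4032 K/W
1/R_core = 1/R_stud + 1/R_cav → R_core = 0.00169 K/W
R_outer = 0.02/(0.114×10.2) = 0.0172 K/W
R_total = 0.033 K/W
Q = ΔT/R_total = 37/0.033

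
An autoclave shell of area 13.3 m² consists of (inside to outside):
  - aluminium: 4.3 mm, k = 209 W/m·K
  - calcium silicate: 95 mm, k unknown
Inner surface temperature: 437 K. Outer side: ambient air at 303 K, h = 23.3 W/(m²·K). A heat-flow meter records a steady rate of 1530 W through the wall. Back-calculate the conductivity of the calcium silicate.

Treating each layer as a thermal resistance in series:
R_aluminium = L/(kA) = 0.0043/(209×13.3) = 1.547×10^-6 K/W
R_outer film = 1/(h_o·A) = 1/(23.3×13.3) = 0.003227 K/W
Sum of known resistances R_other = 0.003228 K/W
Total R = ΔT/Q = 134/1530 = 0.08758 K/W
R_calcium silicate = R_total − R_other = 0.08435 K/W
k = L/(R·A) = 0.095/(0.08435×13.3)

k ≈ 0.0847 W/(m·K)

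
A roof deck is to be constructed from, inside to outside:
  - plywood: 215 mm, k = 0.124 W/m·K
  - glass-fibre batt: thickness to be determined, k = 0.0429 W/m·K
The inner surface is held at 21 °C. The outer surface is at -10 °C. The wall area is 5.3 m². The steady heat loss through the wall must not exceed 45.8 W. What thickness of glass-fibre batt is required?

L ≈ 79.5 mm

Using the resistance-network approach (series):
R_plywood = L/(kA) = 0.215/(0.124×5.3) = 0.3271 K/W
Sum of the known resistances R_other = 0.3271 K/W
Required total resistance R_tot = ΔT/Q_allow = 31/45.8 = 0.6769 K/W
R_glass-fibre batt = R_tot − R_other = 0.3497 K/W
L = R·k·A = 0.3497×0.0429×5.3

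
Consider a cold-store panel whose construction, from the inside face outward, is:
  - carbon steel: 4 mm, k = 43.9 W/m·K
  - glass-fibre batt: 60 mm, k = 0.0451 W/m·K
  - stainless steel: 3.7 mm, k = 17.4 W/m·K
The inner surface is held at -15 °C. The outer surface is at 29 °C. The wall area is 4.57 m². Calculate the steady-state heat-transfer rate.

Treating each layer as a thermal resistance in series:
R_carbon steel = L/(kA) = 0.004/(43.9×4.57) = 1.994×10^-5 K/W
R_glass-fibre batt = L/(kA) = 0.06/(0.0451×4.57) = 0.2911 K/W
R_stainless steel = L/(kA) = 0.0037/(17.4×4.57) = 4.653×10^-5 K/W
R_total = 0.2912 K/W
Q = ΔT / R_total = 44 / 0.2912

Q ≈ 151 W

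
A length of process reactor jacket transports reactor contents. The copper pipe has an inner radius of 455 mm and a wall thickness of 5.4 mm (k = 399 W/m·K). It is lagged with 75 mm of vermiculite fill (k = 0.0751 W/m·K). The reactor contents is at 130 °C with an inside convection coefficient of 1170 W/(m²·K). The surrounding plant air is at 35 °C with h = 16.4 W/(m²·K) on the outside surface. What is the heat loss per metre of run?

Cylindrical conduction, so R = ln(r₂/r₁)/(2πkL) per layer, in series:
R_inner film = 1/(h_i·2πr₁L) = 1/(1170×2π×0.455×1) = 2.99×10^-4 K/W
R_copper pipe wall = ln(460.4/455)/(2π×399×1) = 4.706×10^-6 K/W
R_vermiculite fill = ln(535.4/460.4)/(2π×0.0751×1) = 0.3198 K/W
R_outer film = 1/(h_o·2πr_oL) = 1/(16.4×2π×0.5354×1) = 0.01813 K/W
R_total = 0.3383 K/W
Q = ΔT/R_total = 95/0.3383

q′ ≈ 281 W/m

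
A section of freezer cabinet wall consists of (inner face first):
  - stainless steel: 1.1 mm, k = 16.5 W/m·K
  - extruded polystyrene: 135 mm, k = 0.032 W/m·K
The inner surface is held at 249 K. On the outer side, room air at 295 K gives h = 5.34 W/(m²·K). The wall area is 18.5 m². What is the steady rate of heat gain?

Using the resistance-network approach (series):
R_stainless steel = L/(kA) = 0.0011/(16.5×18.5) = 3.604×10^-6 K/W
R_extruded polystyrene = L/(kA) = 0.135/(0.032×18.5) = 0.228 K/W
R_outer film = 1/(h_o·A) = 1/(5.34×18.5) = 0.01012 K/W
R_total = 0.2382 K/W
Q = ΔT / R_total = 46 / 0.2382

Q ≈ 193 W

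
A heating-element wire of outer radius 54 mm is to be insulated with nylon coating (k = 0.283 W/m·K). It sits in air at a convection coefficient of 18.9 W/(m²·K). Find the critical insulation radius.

For a cylinder r_cr = k/h = 0.283/18.9
r_cr = 15 mm; since the bare radius (54 mm) is above r_cr, any added insulation will reduce heat loss.

r_cr ≈ 15 mm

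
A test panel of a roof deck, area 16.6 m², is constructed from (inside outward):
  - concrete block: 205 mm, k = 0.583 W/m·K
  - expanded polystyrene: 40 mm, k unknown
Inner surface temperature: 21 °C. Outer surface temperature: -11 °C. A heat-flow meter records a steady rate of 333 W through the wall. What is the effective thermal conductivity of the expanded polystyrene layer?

k ≈ 0.0322 W/(m·K)

Using the resistance-network approach (series):
R_concrete block = L/(kA) = 0.205/(0.583×16.6) = 0.02118 K/W
Sum of known resistances R_other = 0.02118 K/W
Total R = ΔT/Q = 32/333 = 0.0961 K/W
R_expanded polystyrene = R_total − R_other = 0.07491 K/W
k = L/(R·A) = 0.04/(0.07491×16.6)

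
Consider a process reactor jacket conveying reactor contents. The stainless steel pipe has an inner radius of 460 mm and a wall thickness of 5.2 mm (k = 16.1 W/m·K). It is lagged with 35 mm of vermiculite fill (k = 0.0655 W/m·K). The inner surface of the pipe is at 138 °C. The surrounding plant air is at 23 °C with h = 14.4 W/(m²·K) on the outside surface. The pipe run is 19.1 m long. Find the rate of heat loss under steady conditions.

Radial resistances (cylindrical: R_cond = ln(r_o/r_i)/(2πkL), R_conv = 1/(h·2πrL)):
R_stainless steel pipe wall = ln(465.2/460)/(2π×16.1×19.1) = 5.818×10^-6 K/W
R_vermiculite fill = ln(500.2/465.2)/(2π×0.0655×19.1) = 0.009228 K/W
R_outer film = 1/(h_o·2πr_oL) = 1/(14.4×2π×0.5002×19.1) = 0.001157 K/W
R_total = 0.01039 K/W
Q = ΔT/R_total = 115/0.01039

Q ≈ 11100 W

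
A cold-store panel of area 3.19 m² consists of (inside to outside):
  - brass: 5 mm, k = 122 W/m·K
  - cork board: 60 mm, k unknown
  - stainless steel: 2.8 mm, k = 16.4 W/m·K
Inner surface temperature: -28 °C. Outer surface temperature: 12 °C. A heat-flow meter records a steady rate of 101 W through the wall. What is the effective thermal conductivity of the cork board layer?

Treating each layer as a thermal resistance in series:
R_brass = L/(kA) = 0.005/(122×3.19) = 1.285×10^-5 K/W
R_stainless steel = L/(kA) = 0.0028/(16.4×3.19) = 5.352×10^-5 K/W
Sum of known resistances R_other = 6.637×10^-5 K/W
Total R = ΔT/Q = 40/101 = 0.396 K/W
R_cork board = R_total − R_other = 0.396 K/W
k = L/(R·A) = 0.06/(0.396×3.19)

k ≈ 0.0475 W/(m·K)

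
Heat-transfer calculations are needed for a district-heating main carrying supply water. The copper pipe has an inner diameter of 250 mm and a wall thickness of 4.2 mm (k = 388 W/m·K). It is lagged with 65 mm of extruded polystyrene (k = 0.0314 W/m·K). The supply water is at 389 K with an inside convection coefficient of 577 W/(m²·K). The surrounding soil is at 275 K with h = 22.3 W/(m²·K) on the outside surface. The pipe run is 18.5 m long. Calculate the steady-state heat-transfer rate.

Q ≈ 1000 W

Per-layer cylindrical resistances, series-summed:
R_inner film = 1/(h_i·2πr₁L) = 1/(577×2π×0.125×18.5) = 1.193×10^-4 K/W
R_copper pipe wall = ln(129.2/125)/(2π×388×18.5) = 7.328×10^-7 K/W
R_extruded polystyrene = ln(194.2/129.2)/(2π×0.0314×18.5) = 0.1117 K/W
R_outer film = 1/(h_o·2πr_oL) = 1/(22.3×2π×0.1942×18.5) = 0.001987 K/W
R_total = 0.1138 K/W
Q = ΔT/R_total = 114/0.1138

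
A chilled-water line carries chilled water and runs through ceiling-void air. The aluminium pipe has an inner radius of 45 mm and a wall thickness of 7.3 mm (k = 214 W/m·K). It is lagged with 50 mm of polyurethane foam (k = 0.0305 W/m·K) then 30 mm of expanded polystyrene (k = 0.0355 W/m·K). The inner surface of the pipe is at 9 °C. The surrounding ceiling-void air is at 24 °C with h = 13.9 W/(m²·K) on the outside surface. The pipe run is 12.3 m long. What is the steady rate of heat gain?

Q ≈ 38.9 W

Radial resistances (cylindrical: R_cond = ln(r_o/r_i)/(2πkL), R_conv = 1/(h·2πrL)):
R_aluminium pipe wall = ln(52.3/45)/(2π×214×12.3) = 9.09×10^-6 K/W
R_polyurethane foam = ln(102.3/52.3)/(2π×0.0305×12.3) = 0.2846 K/W
R_expanded polystyrene = ln(132.3/102.3)/(2π×0.0355×12.3) = 0.09373 K/W
R_outer film = 1/(h_o·2πr_oL) = 1/(13.9×2π×0.1323×12.3) = 0.007036 K/W
R_total = 0.3854 K/W
Q = ΔT/R_total = 15/0.3854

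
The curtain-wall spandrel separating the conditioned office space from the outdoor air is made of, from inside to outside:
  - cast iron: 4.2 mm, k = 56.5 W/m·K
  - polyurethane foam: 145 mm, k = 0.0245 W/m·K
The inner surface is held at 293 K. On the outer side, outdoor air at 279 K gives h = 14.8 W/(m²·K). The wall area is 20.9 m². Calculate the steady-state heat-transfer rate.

Q ≈ 48.9 W

Thermal resistances in series:
R_cast iron = L/(kA) = 0.0042/(56.5×20.9) = 3.557×10^-6 K/W
R_polyurethane foam = L/(kA) = 0.145/(0.0245×20.9) = 0.2832 K/W
R_outer film = 1/(h_o·A) = 1/(14.8×20.9) = 0.003233 K/W
R_total = 0.2864 K/W
Q = ΔT / R_total = 14 / 0.2864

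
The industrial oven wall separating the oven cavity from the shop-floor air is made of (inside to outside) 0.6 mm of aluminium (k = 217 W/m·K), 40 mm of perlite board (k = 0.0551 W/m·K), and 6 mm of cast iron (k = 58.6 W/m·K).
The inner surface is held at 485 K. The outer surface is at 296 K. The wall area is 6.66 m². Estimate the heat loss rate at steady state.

Model the wall as resistances in series:
R_aluminium = L/(kA) = 0.0006/(217×6.66) = 4.152×10^-7 K/W
R_perlite board = L/(kA) = 0.04/(0.0551×6.66) = 0.109 K/W
R_cast iron = L/(kA) = 0.006/(58.6×6.66) = 1.537×10^-5 K/W
R_total = 0.109 K/W
Q = ΔT / R_total = 189 / 0.109

Q ≈ 1730 W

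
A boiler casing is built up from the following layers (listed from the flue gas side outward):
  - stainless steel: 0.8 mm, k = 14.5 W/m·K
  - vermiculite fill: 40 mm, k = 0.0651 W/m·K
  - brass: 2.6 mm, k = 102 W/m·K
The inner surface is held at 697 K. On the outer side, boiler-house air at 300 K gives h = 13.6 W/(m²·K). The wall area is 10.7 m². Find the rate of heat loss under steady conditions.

Series thermal resistances:
R_stainless steel = L/(kA) = 0.0008/(14.5×10.7) = 5.156×10^-6 K/W
R_vermiculite fill = L/(kA) = 0.04/(0.0651×10.7) = 0.05742 K/W
R_brass = L/(kA) = 0.0026/(102×10.7) = 2.382×10^-6 K/W
R_outer film = 1/(h_o·A) = 1/(13.6×10.7) = 0.006872 K/W
R_total = 0.0643 K/W
Q = ΔT / R_total = 397 / 0.0643

Q ≈ 6170 W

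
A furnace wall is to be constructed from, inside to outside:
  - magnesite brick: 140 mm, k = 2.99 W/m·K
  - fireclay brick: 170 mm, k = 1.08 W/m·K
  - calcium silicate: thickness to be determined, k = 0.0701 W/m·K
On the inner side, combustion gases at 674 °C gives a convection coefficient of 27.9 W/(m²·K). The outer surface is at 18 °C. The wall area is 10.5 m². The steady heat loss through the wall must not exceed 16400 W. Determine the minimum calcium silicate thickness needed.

Model the wall as resistances in series:
R_inner film = 1/(h_i·A) = 1/(27.9×10.5) = 0.003414 K/W
R_magnesite brick = L/(kA) = 0.14/(2.99×10.5) = 0.004459 K/W
R_fireclay brick = L/(kA) = 0.17/(1.08×10.5) = 0.01499 K/W
Sum of the known resistances R_other = 0.02286 K/W
Required total resistance R_tot = ΔT/Q_allow = 656/16400 = 0.04 K/W
R_calcium silicate = R_tot − R_other = 0.01714 K/W
L = R·k·A = 0.01714×0.0701×10.5

L ≈ 12.6 mm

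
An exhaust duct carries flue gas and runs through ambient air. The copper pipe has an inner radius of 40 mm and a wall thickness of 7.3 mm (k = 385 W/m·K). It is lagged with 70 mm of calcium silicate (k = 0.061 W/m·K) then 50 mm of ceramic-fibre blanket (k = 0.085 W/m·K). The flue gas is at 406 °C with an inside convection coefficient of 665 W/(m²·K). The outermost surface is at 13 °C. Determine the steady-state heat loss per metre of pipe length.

For a radial system each layer contributes R = ln(r_out/r_in)/(2πkL); films add R = 1/(hA).
R_inner film = 1/(h_i·2πr₁L) = 1/(665×2π×0.04×1) = 0.005983 K/W
R_copper pipe wall = ln(47.3/40)/(2π×385×1) = 6.93×10^-5 K/W
R_calcium silicate = ln(117.3/47.3)/(2π×0.061×1) = 2.37 K/W
R_ceramic-fibre blanket = ln(167.3/117.3)/(2π×0.085×1) = 0.6648 K/W
R_total = 3.041 K/W
Q = ΔT/R_total = 393/3.041

q′ ≈ 129 W/m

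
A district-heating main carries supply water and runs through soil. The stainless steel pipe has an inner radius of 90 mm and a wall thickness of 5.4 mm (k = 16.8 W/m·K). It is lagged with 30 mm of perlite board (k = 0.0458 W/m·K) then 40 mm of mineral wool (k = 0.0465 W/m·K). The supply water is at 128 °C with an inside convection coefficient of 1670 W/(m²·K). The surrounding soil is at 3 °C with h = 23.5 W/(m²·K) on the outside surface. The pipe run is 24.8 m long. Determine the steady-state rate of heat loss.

Per-layer cylindrical resistances, series-summed:
R_inner film = 1/(h_i·2πr₁L) = 1/(1670×2π×0.09×24.8) = 4.27×10^-5 K/W
R_stainless steel pipe wall = ln(95.4/90)/(2π×16.8×24.8) = 2.226×10^-5 K/W
R_perlite board = ln(125.4/95.4)/(2π×0.0458×24.8) = 0.03831 K/W
R_mineral wool = ln(165.4/125.4)/(2π×0.0465×24.8) = 0.03821 K/W
R_outer film = 1/(h_o·2πr_oL) = 1/(23.5×2π×0.1654×24.8) = 0.001651 K/W
R_total = 0.07824 K/W
Q = ΔT/R_total = 125/0.07824

Q ≈ 1600 W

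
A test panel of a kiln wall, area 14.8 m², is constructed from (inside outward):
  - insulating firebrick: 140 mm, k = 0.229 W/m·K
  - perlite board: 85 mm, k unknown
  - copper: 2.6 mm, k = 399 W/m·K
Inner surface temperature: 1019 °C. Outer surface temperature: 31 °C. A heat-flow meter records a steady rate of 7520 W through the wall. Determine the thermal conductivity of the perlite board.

Treating each layer as a thermal resistance in series:
R_insulating firebrick = L/(kA) = 0.14/(0.229×14.8) = 0.04131 K/W
R_copper = L/(kA) = 0.0026/(399×14.8) = 4.403×10^-7 K/W
Sum of known resistances R_other = 0.04131 K/W
Total R = ΔT/Q = 988/7520 = 0.1314 K/W
R_perlite board = R_total − R_other = 0.09007 K/W
k = L/(R·A) = 0.085/(0.09007×14.8)

k ≈ 0.0638 W/(m·K)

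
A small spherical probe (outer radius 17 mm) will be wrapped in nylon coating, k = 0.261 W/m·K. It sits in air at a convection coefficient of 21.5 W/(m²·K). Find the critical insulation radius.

r_cr ≈ 24.3 mm

For a sphere r_cr = 2k/h = 2×0.261/21.5
r_cr = 24.3 mm; since the bare radius (17 mm) is below r_cr, adding a thin layer of insulation will *increase* heat loss.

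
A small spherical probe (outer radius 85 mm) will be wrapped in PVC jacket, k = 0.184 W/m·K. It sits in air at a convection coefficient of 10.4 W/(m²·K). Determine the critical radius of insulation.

r_cr ≈ 35.4 mm

For a sphere r_cr = 2k/h = 2×0.184/10.4
r_cr = 35.4 mm; since the bare radius (85 mm) is above r_cr, any added insulation will reduce heat loss.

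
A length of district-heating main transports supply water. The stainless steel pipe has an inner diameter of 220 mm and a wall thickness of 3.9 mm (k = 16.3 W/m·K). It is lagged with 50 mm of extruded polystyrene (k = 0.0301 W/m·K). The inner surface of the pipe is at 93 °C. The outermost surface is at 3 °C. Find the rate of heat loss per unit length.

Treating each annulus and film as a series resistance:
R_stainless steel pipe wall = ln(113.9/110)/(2π×16.3×1) = 3.402×10^-4 K/W
R_extruded polystyrene = ln(163.9/113.9)/(2π×0.0301×1) = 1.924 K/W
R_total = 1.925 K/W
Q = ΔT/R_total = 90/1.925

q′ ≈ 46.8 W/m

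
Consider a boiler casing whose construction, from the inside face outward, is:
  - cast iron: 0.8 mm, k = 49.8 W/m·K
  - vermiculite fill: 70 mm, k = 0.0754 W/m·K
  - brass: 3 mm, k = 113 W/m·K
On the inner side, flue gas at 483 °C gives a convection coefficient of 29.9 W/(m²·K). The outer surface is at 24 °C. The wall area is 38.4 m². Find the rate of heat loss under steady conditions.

Q ≈ 18300 W

Treating each layer as a thermal resistance in series:
R_inner film = 1/(h_i·A) = 1/(29.9×38.4) = 8.71×10^-4 K/W
R_cast iron = L/(kA) = 0.0008/(49.8×38.4) = 4.183×10^-7 K/W
R_vermiculite fill = L/(kA) = 0.07/(0.0754×38.4) = 0.02418 K/W
R_brass = L/(kA) = 0.003/(113×38.4) = 6.914×10^-7 K/W
R_total = 0.02505 K/W
Q = ΔT / R_total = 459 / 0.02505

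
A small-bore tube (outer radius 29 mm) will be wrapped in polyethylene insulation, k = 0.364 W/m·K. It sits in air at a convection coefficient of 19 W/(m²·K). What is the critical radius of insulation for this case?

r_cr ≈ 19.2 mm

For a cylinder r_cr = k/h = 0.364/19
r_cr = 19.2 mm; since the bare radius (29 mm) is above r_cr, any added insulation will reduce heat loss.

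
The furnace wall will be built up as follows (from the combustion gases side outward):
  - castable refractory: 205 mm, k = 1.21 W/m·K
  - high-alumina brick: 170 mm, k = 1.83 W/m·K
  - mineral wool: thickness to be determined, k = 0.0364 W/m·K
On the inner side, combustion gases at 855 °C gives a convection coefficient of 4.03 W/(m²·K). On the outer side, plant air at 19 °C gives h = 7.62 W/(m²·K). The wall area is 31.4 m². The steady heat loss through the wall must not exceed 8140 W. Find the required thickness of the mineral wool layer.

Treating each layer as a thermal resistance in series:
R_inner film = 1/(h_i·A) = 1/(4.03×31.4) = 0.007903 K/W
R_castable refractory = L/(kA) = 0.205/(1.21×31.4) = 0.005396 K/W
R_high-alumina brick = L/(kA) = 0.17/(1.83×31.4) = 0.002958 K/W
R_outer film = 1/(h_o·A) = 1/(7.62×31.4) = 0.004179 K/W
Sum of the known resistances R_other = 0.02044 K/W
Required total resistance R_tot = ΔT/Q_allow = 836/8140 = 0.1027 K/W
R_mineral wool = R_tot − R_other = 0.08227 K/W
L = R·k·A = 0.08227×0.0364×31.4

L ≈ 94 mm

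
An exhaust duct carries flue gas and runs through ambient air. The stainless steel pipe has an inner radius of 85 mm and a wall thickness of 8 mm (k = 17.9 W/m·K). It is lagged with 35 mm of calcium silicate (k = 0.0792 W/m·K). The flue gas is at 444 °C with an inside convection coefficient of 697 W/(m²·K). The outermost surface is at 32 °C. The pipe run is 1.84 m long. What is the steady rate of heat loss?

Q ≈ 1170 W

Radial resistances (cylindrical: R_cond = ln(r_o/r_i)/(2πkL), R_conv = 1/(h·2πrL)):
R_inner film = 1/(h_i·2πr₁L) = 1/(697×2π×0.085×1.84) = 0.00146 K/W
R_stainless steel pipe wall = ln(93/85)/(2π×17.9×1.84) = 4.347×10^-4 K/W
R_calcium silicate = ln(128/93)/(2π×0.0792×1.84) = 0.3489 K/W
R_total = 0.3508 K/W
Q = ΔT/R_total = 412/0.3508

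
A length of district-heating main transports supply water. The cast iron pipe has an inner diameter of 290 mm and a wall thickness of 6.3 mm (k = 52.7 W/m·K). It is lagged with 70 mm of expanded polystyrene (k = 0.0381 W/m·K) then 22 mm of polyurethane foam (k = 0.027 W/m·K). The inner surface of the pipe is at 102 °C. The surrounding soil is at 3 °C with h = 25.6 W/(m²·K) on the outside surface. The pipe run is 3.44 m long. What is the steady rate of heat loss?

For a radial system each layer contributes R = ln(r_out/r_in)/(2πkL); films add R = 1/(hA).
R_cast iron pipe wall = ln(151.3/145)/(2π×52.7×3.44) = 3.734×10^-5 K/W
R_expanded polystyrene = ln(221.3/151.3)/(2π×0.0381×3.44) = 0.4618 K/W
R_polyurethane foam = ln(243.3/221.3)/(2π×0.027×3.44) = 0.1624 K/W
R_outer film = 1/(h_o·2πr_oL) = 1/(25.6×2π×0.2433×3.44) = 0.007428 K/W
R_total = 0.6316 K/W
Q = ΔT/R_total = 99/0.6316

Q ≈ 157 W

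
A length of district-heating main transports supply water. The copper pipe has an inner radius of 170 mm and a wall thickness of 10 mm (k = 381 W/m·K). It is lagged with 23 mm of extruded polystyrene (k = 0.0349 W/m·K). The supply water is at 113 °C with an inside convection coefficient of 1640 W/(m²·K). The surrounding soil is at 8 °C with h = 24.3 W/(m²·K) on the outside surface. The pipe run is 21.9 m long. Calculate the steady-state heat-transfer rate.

Per-layer cylindrical resistances, series-summed:
R_inner film = 1/(h_i·2πr₁L) = 1/(1640×2π×0.17×21.9) = 2.607×10^-5 K/W
R_copper pipe wall = ln(180/170)/(2π×381×21.9) = 1.09×10^-6 K/W
R_extruded polystyrene = ln(203/180)/(2π×0.0349×21.9) = 0.02504 K/W
R_outer film = 1/(h_o·2πr_oL) = 1/(24.3×2π×0.203×21.9) = 0.001473 K/W
R_total = 0.02654 K/W
Q = ΔT/R_total = 105/0.02654

Q ≈ 3960 W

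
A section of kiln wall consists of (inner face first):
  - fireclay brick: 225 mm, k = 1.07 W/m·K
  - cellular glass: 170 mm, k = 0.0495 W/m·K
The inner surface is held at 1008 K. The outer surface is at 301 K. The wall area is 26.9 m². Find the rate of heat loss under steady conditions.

Q ≈ 5220 W

Series thermal resistances:
R_fireclay brick = L/(kA) = 0.225/(1.07×26.9) = 0.007817 K/W
R_cellular glass = L/(kA) = 0.17/(0.0495×26.9) = 0.1277 K/W
R_total = 0.1355 K/W
Q = ΔT / R_total = 707 / 0.1355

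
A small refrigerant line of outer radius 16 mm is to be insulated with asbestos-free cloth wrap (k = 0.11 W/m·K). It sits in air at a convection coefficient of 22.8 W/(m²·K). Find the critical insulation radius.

For a cylinder r_cr = k/h = 0.11/22.8
r_cr = 4.82 mm; since the bare radius (16 mm) is above r_cr, any added insulation will reduce heat loss.

r_cr ≈ 4.82 mm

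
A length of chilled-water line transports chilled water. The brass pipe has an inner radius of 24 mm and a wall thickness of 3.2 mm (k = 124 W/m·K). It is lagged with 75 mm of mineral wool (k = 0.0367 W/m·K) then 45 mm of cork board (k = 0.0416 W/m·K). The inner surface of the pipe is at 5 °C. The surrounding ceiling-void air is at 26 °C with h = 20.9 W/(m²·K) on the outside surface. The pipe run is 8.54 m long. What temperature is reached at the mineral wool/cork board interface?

For a radial system each layer contributes R = ln(r_out/r_in)/(2πkL); films add R = 1/(hA).
R_brass pipe wall = ln(27.2/24)/(2π×124×8.54) = 1.881×10^-5 K/W
R_mineral wool = ln(102.2/27.2)/(2π×0.0367×8.54) = 0.6722 K/W
R_cork board = ln(147.2/102.2)/(2π×0.0416×8.54) = 0.1635 K/W
R_outer film = 1/(h_o·2πr_oL) = 1/(20.9×2π×0.1472×8.54) = 0.006058 K/W
R_total = 0.8417 K/W
Q = ΔT/R_total = 21/0.8417
Q = 24.9 W
T_interface = T_inner + Q·ΣR(inner→interface) = 5 + 24.9×0.6722

T ≈ 21.8 °C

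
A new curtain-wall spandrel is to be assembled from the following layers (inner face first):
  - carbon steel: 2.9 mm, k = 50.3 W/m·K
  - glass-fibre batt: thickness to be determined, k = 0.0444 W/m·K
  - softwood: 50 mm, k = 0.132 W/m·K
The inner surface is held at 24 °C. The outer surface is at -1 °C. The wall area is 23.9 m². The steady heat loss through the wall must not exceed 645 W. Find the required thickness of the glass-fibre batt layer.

Using the resistance-network approach (series):
R_carbon steel = L/(kA) = 0.0029/(50.3×23.9) = 2.412×10^-6 K/W
R_softwood = L/(kA) = 0.05/(0.132×23.9) = 0.01585 K/W
Sum of the known resistances R_other = 0.01585 K/W
Required total resistance R_tot = ΔT/Q_allow = 25/645 = 0.03876 K/W
R_glass-fibre batt = R_tot − R_other = 0.02291 K/W
L = R·k·A = 0.02291×0.0444×23.9

L ≈ 24.3 mm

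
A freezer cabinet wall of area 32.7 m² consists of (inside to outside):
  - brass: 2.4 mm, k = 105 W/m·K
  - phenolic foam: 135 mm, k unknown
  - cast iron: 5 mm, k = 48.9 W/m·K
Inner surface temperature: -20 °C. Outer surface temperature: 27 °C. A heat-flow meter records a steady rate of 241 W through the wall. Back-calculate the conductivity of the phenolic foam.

Treating each layer as a thermal resistance in series:
R_brass = L/(kA) = 0.0024/(105×32.7) = 6.99×10^-7 K/W
R_cast iron = L/(kA) = 0.005/(48.9×32.7) = 3.127×10^-6 K/W
Sum of known resistances R_other = 3.826×10^-6 K/W
Total R = ΔT/Q = 47/241 = 0.195 K/W
R_phenolic foam = R_total − R_other = 0.195 K/W
k = L/(R·A) = 0.135/(0.195×32.7)

k ≈ 0.0212 W/(m·K)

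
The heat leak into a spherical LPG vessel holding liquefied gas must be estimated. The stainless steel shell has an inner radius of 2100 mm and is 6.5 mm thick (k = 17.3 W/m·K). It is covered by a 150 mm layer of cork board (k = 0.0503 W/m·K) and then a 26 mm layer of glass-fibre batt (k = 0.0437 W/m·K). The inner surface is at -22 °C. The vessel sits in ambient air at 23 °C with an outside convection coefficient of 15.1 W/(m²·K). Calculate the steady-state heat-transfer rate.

Spherical conduction: R = (1/r_in − 1/r_out)/(4πk) per layer; series-sum.
R_stainless steel shell = (1/2.1 − 1/2.1065)/(4π×17.3) = 6.759×10^-6 K/W
R_cork board = (1/2.1065 − 1/2.2565)/(4π×0.0503) = 0.04992 K/W
R_glass-fibre batt = (1/2.2565 − 1/2.2825)/(4π×0.0437) = 0.009193 K/W
R_outer film = 1/(h·4πr_o²) = 1/(15.1×4π×2.2825²) = 0.001012 K/W
R_total = 0.06014 K/W
Q = ΔT/R_total = 45/0.06014

Q ≈ 748 W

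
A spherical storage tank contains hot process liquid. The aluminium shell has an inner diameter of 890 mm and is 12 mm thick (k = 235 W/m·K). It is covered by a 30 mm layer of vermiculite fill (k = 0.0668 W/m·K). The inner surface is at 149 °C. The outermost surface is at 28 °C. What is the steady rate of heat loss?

Q ≈ 753 W

Each spherical layer contributes R = (1/r_i − 1/r_o)/(4πk):
R_aluminium shell = (1/0.445 − 1/0.457)/(4π×235) = 1.998×10^-5 K/W
R_vermiculite fill = (1/0.457 − 1/0.487)/(4π×0.0668) = 0.1606 K/W
R_total = 0.1606 K/W
Q = ΔT/R_total = 121/0.1606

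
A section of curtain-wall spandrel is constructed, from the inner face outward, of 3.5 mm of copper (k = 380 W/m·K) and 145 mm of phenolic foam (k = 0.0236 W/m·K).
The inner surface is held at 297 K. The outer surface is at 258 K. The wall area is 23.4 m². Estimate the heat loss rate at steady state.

Model the wall as resistances in series:
R_copper = L/(kA) = 0.0035/(380×23.4) = 3.936×10^-7 K/W
R_phenolic foam = L/(kA) = 0.145/(0.0236×23.4) = 0.2626 K/W
R_total = 0.2626 K/W
Q = ΔT / R_total = 39 / 0.2626

Q ≈ 149 W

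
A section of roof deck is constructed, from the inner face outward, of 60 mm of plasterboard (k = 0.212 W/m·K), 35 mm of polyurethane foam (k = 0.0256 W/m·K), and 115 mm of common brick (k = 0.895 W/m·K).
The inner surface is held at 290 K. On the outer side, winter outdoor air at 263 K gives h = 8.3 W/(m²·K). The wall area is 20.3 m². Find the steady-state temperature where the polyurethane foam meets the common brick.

Model the wall as resistances in series:
R_plasterboard = L/(kA) = 0.06/(0.212×20.3) = 0.01394 K/W
R_polyurethane foam = L/(kA) = 0.035/(0.0256×20.3) = 0.06735 K/W
R_common brick = L/(kA) = 0.115/(0.895×20.3) = 0.00633 K/W
R_outer film = 1/(h_o·A) = 1/(8.3×20.3) = 0.005935 K/W
R_total = 0.09356 K/W;  Q = ΔT/R_total = 27/0.09356 = 288.6 W
T_interface = T_inner − Q·ΣR(inner→interface) = 290 − 289×0.08129

T ≈ 267 K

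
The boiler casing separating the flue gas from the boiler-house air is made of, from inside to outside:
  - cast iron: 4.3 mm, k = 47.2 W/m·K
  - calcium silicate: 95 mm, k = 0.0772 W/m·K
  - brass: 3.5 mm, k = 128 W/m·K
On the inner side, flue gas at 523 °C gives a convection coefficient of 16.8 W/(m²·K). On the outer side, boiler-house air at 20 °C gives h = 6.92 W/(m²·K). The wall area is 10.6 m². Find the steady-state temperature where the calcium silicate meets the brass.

T ≈ 70.7 °C

Model the wall as resistances in series:
R_inner film = 1/(h_i·A) = 1/(16.8×10.6) = 0.005615 K/W
R_cast iron = L/(kA) = 0.0043/(47.2×10.6) = 8.594×10^-6 K/W
R_calcium silicate = L/(kA) = 0.095/(0.0772×10.6) = 0.1161 K/W
R_brass = L/(kA) = 0.0035/(128×10.6) = 2.58×10^-6 K/W
R_outer film = 1/(h_o·A) = 1/(6.92×10.6) = 0.01363 K/W
R_total = 0.1354 K/W;  Q = ΔT/R_total = 503/0.1354 = 3716 W
T_interface = T_inner − Q·ΣR(inner→interface) = 523 − 3720×0.1217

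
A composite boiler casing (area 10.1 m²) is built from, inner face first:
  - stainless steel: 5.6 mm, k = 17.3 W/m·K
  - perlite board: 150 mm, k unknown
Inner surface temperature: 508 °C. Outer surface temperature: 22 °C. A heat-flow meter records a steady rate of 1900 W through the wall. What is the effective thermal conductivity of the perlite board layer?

k ≈ 0.0581 W/(m·K)

Treating each layer as a thermal resistance in series:
R_stainless steel = L/(kA) = 0.0056/(17.3×10.1) = 3.205×10^-5 K/W
Sum of known resistances R_other = 3.205×10^-5 K/W
Total R = ΔT/Q = 486/1900 = 0.2558 K/W
R_perlite board = R_total − R_other = 0.2558 K/W
k = L/(R·A) = 0.15/(0.2558×10.1)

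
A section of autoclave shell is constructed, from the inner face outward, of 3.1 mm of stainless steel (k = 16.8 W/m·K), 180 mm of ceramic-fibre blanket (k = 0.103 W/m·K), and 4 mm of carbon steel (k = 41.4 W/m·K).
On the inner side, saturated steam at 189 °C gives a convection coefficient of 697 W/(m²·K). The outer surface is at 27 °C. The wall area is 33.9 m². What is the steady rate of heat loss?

Q ≈ 3140 W

Using the resistance-network approach (series):
R_inner film = 1/(h_i·A) = 1/(697×33.9) = 4.232×10^-5 K/W
R_stainless steel = L/(kA) = 0.0031/(16.8×33.9) = 5.443×10^-6 K/W
R_ceramic-fibre blanket = L/(kA) = 0.18/(0.103×33.9) = 0.05155 K/W
R_carbon steel = L/(kA) = 0.004/(41.4×33.9) = 2.85×10^-6 K/W
R_total = 0.0516 K/W
Q = ΔT / R_total = 162 / 0.0516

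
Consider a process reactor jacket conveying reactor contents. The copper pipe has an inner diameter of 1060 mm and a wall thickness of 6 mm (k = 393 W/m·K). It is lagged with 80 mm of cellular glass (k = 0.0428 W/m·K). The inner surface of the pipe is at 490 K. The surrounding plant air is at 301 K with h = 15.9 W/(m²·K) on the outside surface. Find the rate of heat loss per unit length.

Cylindrical conduction, so R = ln(r₂/r₁)/(2πkL) per layer, in series:
R_copper pipe wall = ln(536/530)/(2π×393×1) = 4.559×10^-6 K/W
R_cellular glass = ln(616/536)/(2π×0.0428×1) = 0.5173 K/W
R_outer film = 1/(h_o·2πr_oL) = 1/(15.9×2π×0.616×1) = 0.01625 K/W
R_total = 0.5336 K/W
Q = ΔT/R_total = 189/0.5336

q′ ≈ 354 W/m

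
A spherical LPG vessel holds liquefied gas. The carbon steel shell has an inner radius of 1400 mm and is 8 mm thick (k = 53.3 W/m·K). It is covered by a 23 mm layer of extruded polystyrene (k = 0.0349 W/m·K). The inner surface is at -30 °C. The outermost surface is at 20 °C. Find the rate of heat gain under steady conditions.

Radial (spherical) resistances in series:
R_carbon steel shell = (1/1.4 − 1/1.408)/(4π×53.3) = 6.059×10^-6 K/W
R_extruded polystyrene = (1/1.408 − 1/1.431)/(4π×0.0349) = 0.02603 K/W
R_total = 0.02603 K/W
Q = ΔT/R_total = 50/0.02603

Q ≈ 1920 W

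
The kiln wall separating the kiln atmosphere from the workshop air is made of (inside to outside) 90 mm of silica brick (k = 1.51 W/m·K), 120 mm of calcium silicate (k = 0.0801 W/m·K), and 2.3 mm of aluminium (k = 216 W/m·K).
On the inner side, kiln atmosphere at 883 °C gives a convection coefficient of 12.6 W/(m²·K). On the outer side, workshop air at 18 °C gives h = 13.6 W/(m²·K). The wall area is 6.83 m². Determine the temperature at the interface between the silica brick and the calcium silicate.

Series thermal resistances:
R_inner film = 1/(h_i·A) = 1/(12.6×6.83) = 0.01162 K/W
R_silica brick = L/(kA) = 0.09/(1.51×6.83) = 0.008727 K/W
R_calcium silicate = L/(kA) = 0.12/(0.0801×6.83) = 0.2193 K/W
R_aluminium = L/(kA) = 0.0023/(216×6.83) = 1.559×10^-6 K/W
R_outer film = 1/(h_o·A) = 1/(13.6×6.83) = 0.01077 K/W
R_total = 0.2505 K/W;  Q = ΔT/R_total = 865/0.2505 = 3454 W
T_interface = T_inner − Q·ΣR(inner→interface) = 883 − 3450×0.02035

T ≈ 813 °C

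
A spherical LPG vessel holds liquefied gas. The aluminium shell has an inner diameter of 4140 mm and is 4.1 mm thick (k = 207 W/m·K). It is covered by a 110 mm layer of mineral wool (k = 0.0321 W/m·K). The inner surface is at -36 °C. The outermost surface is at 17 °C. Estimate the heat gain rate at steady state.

Q ≈ 880 W

For a spherical shell R = (1/r₁ − 1/r₂)/(4πk); film R = 1/(h·4πr²). In series:
R_aluminium shell = (1/2.07 − 1/2.0741)/(4π×207) = 3.671×10^-7 K/W
R_mineral wool = (1/2.0741 − 1/2.1841)/(4π×0.0321) = 0.0602 K/W
R_total = 0.0602 K/W
Q = ΔT/R_total = 53/0.0602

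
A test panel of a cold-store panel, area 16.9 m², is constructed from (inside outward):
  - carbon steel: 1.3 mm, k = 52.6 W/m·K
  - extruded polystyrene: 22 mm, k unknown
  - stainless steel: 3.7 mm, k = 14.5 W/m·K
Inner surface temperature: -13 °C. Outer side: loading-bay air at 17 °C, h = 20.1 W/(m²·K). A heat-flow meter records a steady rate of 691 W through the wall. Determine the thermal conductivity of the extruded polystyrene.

Model the wall as resistances in series:
R_carbon steel = L/(kA) = 0.0013/(52.6×16.9) = 1.462×10^-6 K/W
R_stainless steel = L/(kA) = 0.0037/(14.5×16.9) = 1.51×10^-5 K/W
R_outer film = 1/(h_o·A) = 1/(20.1×16.9) = 0.002944 K/W
Sum of known resistances R_other = 0.00296 K/W
Total R = ΔT/Q = 30/691 = 0.04342 K/W
R_extruded polystyrene = R_total − R_other = 0.04045 K/W
k = L/(R·A) = 0.022/(0.04045×16.9)

k ≈ 0.0322 W/(m·K)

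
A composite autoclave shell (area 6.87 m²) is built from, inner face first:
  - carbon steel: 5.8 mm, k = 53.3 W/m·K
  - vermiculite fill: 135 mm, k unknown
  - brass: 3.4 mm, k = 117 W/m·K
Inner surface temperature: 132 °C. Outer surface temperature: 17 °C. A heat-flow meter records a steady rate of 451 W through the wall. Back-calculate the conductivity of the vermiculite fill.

k ≈ 0.0771 W/(m·K)

Treating each layer as a thermal resistance in series:
R_carbon steel = L/(kA) = 0.0058/(53.3×6.87) = 1.584×10^-5 K/W
R_brass = L/(kA) = 0.0034/(117×6.87) = 4.23×10^-6 K/W
Sum of known resistances R_other = 2.007×10^-5 K/W
Total R = ΔT/Q = 115/451 = 0.255 K/W
R_vermiculite fill = R_total − R_other = 0.255 K/W
k = L/(R·A) = 0.135/(0.255×6.87)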